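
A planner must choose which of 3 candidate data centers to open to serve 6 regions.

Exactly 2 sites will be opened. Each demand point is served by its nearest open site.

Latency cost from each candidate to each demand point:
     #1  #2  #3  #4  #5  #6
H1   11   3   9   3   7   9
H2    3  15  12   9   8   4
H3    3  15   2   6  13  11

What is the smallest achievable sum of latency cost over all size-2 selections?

27

Open {H1, H3}.
  #1→H3 3, #2→H1 3, #3→H3 2, #4→H1 3, #5→H1 7, #6→H1 9  ⇒ total 27.
Compare {H1, H2}: total 29.
Compare {H2, H3}: total 38.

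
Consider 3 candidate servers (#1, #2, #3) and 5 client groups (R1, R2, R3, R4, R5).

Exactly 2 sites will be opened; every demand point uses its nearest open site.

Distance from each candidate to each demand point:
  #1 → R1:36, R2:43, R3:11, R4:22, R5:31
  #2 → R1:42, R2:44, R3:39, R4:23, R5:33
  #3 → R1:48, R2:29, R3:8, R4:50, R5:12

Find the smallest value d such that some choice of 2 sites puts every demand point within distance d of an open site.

Open {#1, #3}.
  Farthest demand point is R1 at distance 36 (to #1); all others are ≤ 36.
With {#2, #3} the worst case is 42.
With {#1, #2} the worst case is 43.
No size-2 selection achieves below 36.

36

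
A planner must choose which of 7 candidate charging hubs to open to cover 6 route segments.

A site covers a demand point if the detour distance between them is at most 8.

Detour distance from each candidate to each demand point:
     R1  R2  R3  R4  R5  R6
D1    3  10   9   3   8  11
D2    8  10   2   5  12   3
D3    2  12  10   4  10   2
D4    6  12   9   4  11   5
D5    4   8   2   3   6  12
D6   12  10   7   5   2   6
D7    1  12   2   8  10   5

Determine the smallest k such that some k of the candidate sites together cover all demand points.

Coverage sets (demand points within 8 of each site):
  D1: {R1, R4, R5}
  D2: {R1, R3, R4, R6}
  D3: {R1, R4, R6}
  D4: {R1, R4, R6}
  D5: {R1, R2, R3, R4, R5}
  D6: {R3, R4, R5, R6}
  D7: {R1, R3, R4, R6}
No single site covers all 6 demand points.
But {D2, D5} covers everything, so the minimum is 2.

2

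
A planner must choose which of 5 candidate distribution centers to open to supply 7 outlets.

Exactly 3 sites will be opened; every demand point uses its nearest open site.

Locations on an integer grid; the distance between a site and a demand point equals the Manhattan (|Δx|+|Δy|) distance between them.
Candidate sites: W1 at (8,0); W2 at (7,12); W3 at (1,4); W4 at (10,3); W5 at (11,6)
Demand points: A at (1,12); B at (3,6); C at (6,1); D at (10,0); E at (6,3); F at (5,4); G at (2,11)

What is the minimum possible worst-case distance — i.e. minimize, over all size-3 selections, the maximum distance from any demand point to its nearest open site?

Open {W1, W2, W3}.
  Farthest demand point is A at distance 6 (to W2); all others are ≤ 6.
With {W2, W3, W4} the worst case is 6.
With {W1, W2, W5} the worst case is 8.
No size-3 selection achieves below 6.

6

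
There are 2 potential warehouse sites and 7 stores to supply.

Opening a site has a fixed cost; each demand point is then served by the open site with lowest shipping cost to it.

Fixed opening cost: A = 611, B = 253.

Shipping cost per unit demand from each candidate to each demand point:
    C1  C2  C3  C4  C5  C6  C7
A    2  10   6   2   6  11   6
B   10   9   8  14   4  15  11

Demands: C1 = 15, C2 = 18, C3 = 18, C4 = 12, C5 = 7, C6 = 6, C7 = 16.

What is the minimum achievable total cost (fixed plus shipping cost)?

1157

Open {A}: assign each demand point to its cheapest open site.
  C1→A 15×2=30, C2→A 18×10=180, C3→A 18×6=108, C4→A 12×2=24, C5→A 7×6=42, C6→A 6×11=66, C7→A 16×6=96
  shipping cost 546, fixed 611 → total 1157.
Compare {B}: shipping cost 918 + fixed 253 = 1171.
Compare {A, B}: shipping cost 514 + fixed 864 = 1378.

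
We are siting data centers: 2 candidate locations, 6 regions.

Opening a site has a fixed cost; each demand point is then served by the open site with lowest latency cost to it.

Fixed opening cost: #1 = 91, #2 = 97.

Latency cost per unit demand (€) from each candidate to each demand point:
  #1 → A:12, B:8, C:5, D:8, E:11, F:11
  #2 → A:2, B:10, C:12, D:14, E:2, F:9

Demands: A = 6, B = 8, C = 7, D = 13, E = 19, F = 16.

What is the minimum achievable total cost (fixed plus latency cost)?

Open {#1, #2}: assign each demand point to its cheapest open site.
  A→#2 6×2=12, B→#1 8×8=64, C→#1 7×5=35, D→#1 13×8=104, E→#2 19×2=38, F→#2 16×9=144
  latency cost 397, fixed 188 → total 585.
Compare {#2}: latency cost 540 + fixed 97 = 637.
Compare {#1}: latency cost 660 + fixed 91 = 751.

585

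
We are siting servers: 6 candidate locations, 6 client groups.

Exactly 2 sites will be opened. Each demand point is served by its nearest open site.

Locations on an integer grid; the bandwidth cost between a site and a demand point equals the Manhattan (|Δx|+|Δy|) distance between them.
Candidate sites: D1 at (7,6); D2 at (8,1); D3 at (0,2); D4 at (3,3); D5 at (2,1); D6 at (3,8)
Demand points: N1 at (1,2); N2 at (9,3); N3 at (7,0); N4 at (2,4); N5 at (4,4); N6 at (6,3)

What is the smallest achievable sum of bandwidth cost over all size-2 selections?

15

Open {D2, D4}.
  N1→D4 3, N2→D2 3, N3→D2 2, N4→D4 2, N5→D4 2, N6→D4 3  ⇒ total 15.
Compare {D2, D5}: total 19.
Compare {D2, D3}: total 20.
No size-2 selection does better; minimum is 15.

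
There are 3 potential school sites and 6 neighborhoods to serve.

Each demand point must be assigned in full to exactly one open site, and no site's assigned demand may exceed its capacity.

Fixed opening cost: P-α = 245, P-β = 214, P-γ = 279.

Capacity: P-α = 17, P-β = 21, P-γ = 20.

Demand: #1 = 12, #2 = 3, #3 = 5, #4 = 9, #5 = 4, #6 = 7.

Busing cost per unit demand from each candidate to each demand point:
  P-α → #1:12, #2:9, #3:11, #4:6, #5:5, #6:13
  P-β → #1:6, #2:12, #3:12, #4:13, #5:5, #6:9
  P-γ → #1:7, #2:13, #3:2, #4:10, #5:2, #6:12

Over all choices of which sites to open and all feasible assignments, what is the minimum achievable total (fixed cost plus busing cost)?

Open {P-β, P-γ}; cheapest assignment that respects the capacities:
  P-β (cap 21, load 21): #1, #4 — cost 12×6 + 9×13 = 189
  P-γ (cap 20, load 19): #2, #3, #5, #6 — cost 3×13 + 5×2 + 4×2 + 7×12 = 141
  Shipping 330, fixed 493 → total 823.
  Any other capacity-feasible assignment to {P-β, P-γ} ships for at least 330.
Compare {P-α, P-β, P-γ}: its best feasible assignment gives total 972.
Every other set of open sites that can feasibly serve all demand totals ≥ 972 even under its best assignment. Minimum: 823.

823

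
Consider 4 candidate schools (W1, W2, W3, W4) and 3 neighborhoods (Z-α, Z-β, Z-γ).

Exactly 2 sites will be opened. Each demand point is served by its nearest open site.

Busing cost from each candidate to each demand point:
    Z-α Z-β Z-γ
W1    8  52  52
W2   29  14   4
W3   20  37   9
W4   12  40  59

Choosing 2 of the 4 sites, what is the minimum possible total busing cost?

Open {W1, W2}.
  Z-α→W1 8, Z-β→W2 14, Z-γ→W2 4  ⇒ total 26.
Compare {W2, W4}: total 30.
Compare {W2, W3}: total 38.
No size-2 selection does better; minimum is 26.

26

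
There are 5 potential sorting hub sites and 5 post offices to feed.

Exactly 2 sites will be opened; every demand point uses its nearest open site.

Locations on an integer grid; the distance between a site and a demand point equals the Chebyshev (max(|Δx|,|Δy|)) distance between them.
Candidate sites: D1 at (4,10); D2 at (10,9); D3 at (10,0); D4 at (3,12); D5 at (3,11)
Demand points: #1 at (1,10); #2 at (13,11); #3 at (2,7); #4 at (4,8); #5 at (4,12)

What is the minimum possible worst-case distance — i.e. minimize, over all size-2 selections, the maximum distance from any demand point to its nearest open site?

3

Open {D1, D2}.
  Farthest demand point is #1 at distance 3 (to D1); all others are ≤ 3.
With {D2, D5} the worst case is 4.
With {D2, D4} the worst case is 5.
No size-2 selection achieves below 3.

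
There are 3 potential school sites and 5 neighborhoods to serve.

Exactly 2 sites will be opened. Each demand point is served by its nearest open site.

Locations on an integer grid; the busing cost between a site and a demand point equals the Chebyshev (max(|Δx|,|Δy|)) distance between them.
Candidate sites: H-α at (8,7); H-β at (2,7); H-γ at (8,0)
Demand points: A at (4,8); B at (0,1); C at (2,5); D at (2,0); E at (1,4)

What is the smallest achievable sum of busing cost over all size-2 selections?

Open {H-β, H-γ}.
  A→H-β 2, B→H-β 6, C→H-β 2, D→H-γ 6, E→H-β 3  ⇒ total 19.
Compare {H-α, H-β}: total 20.
Compare {H-α, H-γ}: total 31.

19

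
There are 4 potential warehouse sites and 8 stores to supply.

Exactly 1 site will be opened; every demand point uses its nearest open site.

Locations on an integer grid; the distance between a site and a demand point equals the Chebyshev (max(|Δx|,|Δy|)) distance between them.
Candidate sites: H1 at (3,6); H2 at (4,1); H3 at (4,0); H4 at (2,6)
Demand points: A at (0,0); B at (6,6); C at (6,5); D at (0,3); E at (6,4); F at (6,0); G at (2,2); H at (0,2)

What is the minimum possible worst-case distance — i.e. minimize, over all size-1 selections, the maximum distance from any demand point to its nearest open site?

Open {H2}.
  Farthest demand point is B at distance 5 (to H2); all others are ≤ 5.
With {H1} the worst case is 6.
With {H3} the worst case is 6.
No size-1 selection achieves below 5.

5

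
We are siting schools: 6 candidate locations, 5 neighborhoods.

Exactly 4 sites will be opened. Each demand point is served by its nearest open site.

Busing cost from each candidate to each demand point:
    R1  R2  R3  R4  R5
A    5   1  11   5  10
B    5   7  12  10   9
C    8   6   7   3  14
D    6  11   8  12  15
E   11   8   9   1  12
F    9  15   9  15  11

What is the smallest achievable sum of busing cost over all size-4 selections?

23

Open {A, B, C, E}.
  R1→A 5, R2→A 1, R3→C 7, R4→E 1, R5→B 9  ⇒ total 23.
Compare {A, B, D, E}: total 24.
Compare {A, C, D, E}: total 24.
No size-4 selection does better; minimum is 23.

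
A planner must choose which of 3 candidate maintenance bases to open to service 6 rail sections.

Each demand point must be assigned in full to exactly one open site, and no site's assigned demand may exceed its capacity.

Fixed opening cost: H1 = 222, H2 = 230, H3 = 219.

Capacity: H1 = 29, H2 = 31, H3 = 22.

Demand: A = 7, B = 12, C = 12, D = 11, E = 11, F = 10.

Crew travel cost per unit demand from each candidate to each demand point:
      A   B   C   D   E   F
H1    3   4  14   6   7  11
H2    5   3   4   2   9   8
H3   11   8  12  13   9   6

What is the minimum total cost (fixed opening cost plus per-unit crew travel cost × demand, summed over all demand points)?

961

Open {H1, H2, H3}; cheapest assignment that respects the capacities:
  H1 (cap 29, load 23): B, E — cost 12×4 + 11×7 = 125
  H2 (cap 31, load 30): A, C, D — cost 7×5 + 12×4 + 11×2 = 105
  H3 (cap 22, load 10): F — cost 10×6 = 60
  Shipping 290, fixed 671 → total 961.
  Any other capacity-feasible assignment to {H1, H2, H3} ships for at least 290.
Total demand is 63 and no other set of sites has combined capacity ≥ 63, so {H1, H2, H3} is the only feasible choice of open sites. Minimum: 961.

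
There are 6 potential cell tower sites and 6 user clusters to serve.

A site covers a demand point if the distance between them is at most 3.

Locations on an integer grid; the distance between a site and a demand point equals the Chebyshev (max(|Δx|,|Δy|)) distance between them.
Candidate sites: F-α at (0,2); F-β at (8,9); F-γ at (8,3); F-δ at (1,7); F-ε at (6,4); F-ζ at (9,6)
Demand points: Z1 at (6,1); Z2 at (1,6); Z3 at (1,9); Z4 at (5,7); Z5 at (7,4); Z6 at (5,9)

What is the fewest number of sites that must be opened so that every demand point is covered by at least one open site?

Coverage sets (demand points within 3 of each site):
  F-α: {}
  F-β: {Z4, Z6}
  F-γ: {Z1, Z5}
  F-δ: {Z2, Z3}
  F-ε: {Z1, Z4, Z5}
  F-ζ: {Z5}
No 2 sites suffice: every size-2 union leaves at least one demand point uncovered.
But {F-β, F-γ, F-δ} covers everything, so the minimum is 3.

3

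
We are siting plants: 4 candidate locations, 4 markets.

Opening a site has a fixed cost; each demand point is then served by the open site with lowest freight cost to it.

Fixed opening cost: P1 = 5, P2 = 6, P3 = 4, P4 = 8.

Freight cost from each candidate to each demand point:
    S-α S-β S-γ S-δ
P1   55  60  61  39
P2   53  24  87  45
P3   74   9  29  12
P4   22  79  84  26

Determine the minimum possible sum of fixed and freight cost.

Open {P3, P4}: assign each demand point to its cheapest open site.
  S-α→P4 22, S-β→P3 9, S-γ→P3 29, S-δ→P3 12
  freight cost 72, fixed 12 → total 84.
Compare {P1, P3, P4}: freight cost 72 + fixed 17 = 89.
Compare {P2, P3, P4}: freight cost 72 + fixed 18 = 90.
Compare {P1, P2, P3, P4}: freight cost 72 + fixed 23 = 95.
All other subsets cost ≥ 89. Minimum total cost: 84.

84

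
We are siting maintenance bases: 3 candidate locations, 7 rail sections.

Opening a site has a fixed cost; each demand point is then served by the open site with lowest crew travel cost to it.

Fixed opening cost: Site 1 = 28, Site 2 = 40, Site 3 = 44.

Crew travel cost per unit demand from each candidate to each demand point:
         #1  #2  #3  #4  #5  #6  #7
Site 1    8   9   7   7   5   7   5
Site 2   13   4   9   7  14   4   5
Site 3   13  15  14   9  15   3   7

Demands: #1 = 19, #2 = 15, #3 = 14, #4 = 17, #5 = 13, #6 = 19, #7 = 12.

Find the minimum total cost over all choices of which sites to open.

Open {Site 1, Site 2}: assign each demand point to its cheapest open site.
  #1→Site 1 19×8=152, #2→Site 2 15×4=60, #3→Site 1 14×7=98, #4→Site 1 17×7=119, #5→Site 1 13×5=65, #6→Site 2 19×4=76, #7→Site 1 12×5=60
  crew travel cost 630, fixed 68 → total 698.
Compare {Site 1, Site 2, Site 3}: crew travel cost 611 + fixed 112 = 723.
Compare {Site 1, Site 3}: crew travel cost 686 + fixed 72 = 758.
Compare {Site 1}: crew travel cost 762 + fixed 28 = 790.
All other subsets cost ≥ 723. Minimum total cost: 698.

698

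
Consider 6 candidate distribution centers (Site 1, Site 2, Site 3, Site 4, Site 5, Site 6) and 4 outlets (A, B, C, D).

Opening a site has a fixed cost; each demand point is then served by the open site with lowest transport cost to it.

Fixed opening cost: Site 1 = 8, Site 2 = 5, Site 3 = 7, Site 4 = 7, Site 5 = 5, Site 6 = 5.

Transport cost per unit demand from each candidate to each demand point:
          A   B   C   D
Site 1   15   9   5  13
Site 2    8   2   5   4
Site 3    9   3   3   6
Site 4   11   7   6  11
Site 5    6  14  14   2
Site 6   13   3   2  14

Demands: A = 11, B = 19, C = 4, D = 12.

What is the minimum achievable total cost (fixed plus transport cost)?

151

Open {Site 2, Site 5, Site 6}: assign each demand point to its cheapest open site.
  A→Site 5 11×6=66, B→Site 2 19×2=38, C→Site 6 4×2=8, D→Site 5 12×2=24
  transport cost 136, fixed 15 → total 151.
Compare {Site 2, Site 3, Site 5}: transport cost 140 + fixed 17 = 157.
Compare {Site 2, Site 5}: transport cost 148 + fixed 10 = 158.
Compare {Site 2, Site 3, Site 5, Site 6}: transport cost 136 + fixed 22 = 158.
All other subsets cost ≥ 157. Minimum total cost: 151.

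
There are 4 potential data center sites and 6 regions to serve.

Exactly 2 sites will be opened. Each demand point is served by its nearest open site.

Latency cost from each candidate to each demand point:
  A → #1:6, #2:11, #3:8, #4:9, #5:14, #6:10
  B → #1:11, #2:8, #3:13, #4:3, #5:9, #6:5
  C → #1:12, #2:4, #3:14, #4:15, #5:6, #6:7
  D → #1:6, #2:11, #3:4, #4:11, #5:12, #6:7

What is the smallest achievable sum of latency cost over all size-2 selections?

Open {B, D}.
  #1→D 6, #2→B 8, #3→D 4, #4→B 3, #5→B 9, #6→B 5  ⇒ total 35.
Compare {C, D}: total 38.
Compare {A, B}: total 39.
No size-2 selection does better; minimum is 35.

35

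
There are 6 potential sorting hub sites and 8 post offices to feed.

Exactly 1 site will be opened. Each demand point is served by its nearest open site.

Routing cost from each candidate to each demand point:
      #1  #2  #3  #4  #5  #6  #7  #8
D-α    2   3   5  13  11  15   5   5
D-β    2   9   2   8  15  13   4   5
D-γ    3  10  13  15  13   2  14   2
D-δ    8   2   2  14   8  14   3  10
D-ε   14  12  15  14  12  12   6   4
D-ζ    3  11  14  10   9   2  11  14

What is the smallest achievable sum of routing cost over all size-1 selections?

58

Open {D-β}.
  #1→D-β 2, #2→D-β 9, #3→D-β 2, #4→D-β 8, #5→D-β 15, #6→D-β 13, #7→D-β 4, #8→D-β 5  ⇒ total 58.
Compare {D-α}: total 59.
Compare {D-δ}: total 61.
No size-1 selection does better; minimum is 58.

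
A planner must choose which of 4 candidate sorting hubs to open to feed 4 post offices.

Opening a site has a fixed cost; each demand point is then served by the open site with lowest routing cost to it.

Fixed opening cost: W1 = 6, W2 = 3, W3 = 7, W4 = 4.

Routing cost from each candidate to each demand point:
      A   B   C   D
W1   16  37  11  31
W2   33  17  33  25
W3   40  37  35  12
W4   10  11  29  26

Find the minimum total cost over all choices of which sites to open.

61

Open {W1, W3, W4}: assign each demand point to its cheapest open site.
  A→W4 10, B→W4 11, C→W1 11, D→W3 12
  routing cost 44, fixed 17 → total 61.
Compare {W1, W2, W3, W4}: routing cost 44 + fixed 20 = 64.
Compare {W1, W4}: routing cost 58 + fixed 10 = 68.
Compare {W1, W2, W4}: routing cost 57 + fixed 13 = 70.
All other subsets cost ≥ 64. Minimum total cost: 61.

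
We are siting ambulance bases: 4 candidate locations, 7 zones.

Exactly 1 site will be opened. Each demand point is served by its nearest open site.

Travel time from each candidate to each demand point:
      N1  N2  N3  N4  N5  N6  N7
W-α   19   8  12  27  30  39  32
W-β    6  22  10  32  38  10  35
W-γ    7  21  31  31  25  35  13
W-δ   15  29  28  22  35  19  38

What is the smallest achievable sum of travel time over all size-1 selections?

153

Open {W-β}.
  N1→W-β 6, N2→W-β 22, N3→W-β 10, N4→W-β 32, N5→W-β 38, N6→W-β 10, N7→W-β 35  ⇒ total 153.
Compare {W-γ}: total 163.
Compare {W-α}: total 167.
No size-1 selection does better; minimum is 153.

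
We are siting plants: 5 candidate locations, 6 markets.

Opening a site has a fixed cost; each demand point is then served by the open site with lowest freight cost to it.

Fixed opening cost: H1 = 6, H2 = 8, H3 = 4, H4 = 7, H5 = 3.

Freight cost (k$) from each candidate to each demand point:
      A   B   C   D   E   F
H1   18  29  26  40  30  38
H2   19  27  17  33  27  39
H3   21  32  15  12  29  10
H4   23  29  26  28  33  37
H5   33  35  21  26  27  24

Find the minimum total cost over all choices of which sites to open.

Open {H2, H3}: assign each demand point to its cheapest open site.
  A→H2 19, B→H2 27, C→H3 15, D→H3 12, E→H2 27, F→H3 10
  freight cost 110, fixed 12 → total 122.
Compare {H3}: freight cost 119 + fixed 4 = 123.
Compare {H1, H3}: freight cost 113 + fixed 10 = 123.
Compare {H3, H5}: freight cost 117 + fixed 7 = 124.
All other subsets cost ≥ 123. Minimum total cost: 122.

122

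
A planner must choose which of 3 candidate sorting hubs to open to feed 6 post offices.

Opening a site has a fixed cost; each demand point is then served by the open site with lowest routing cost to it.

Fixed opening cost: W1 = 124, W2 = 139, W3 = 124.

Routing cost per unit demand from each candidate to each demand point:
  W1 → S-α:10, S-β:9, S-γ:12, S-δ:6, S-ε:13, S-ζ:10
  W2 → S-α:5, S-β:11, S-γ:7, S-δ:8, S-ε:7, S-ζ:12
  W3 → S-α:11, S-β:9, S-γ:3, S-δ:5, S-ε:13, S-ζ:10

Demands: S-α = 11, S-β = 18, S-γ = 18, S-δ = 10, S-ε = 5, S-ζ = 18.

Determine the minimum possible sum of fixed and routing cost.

Open {W3}: assign each demand point to its cheapest open site.
  S-α→W3 11×11=121, S-β→W3 18×9=162, S-γ→W3 18×3=54, S-δ→W3 10×5=50, S-ε→W3 5×13=65, S-ζ→W3 18×10=180
  routing cost 632, fixed 124 → total 756.
Compare {W2, W3}: routing cost 536 + fixed 263 = 799.
Compare {W2}: routing cost 710 + fixed 139 = 849.
Compare {W1, W3}: routing cost 621 + fixed 248 = 869.
All other subsets cost ≥ 799. Minimum total cost: 756.

756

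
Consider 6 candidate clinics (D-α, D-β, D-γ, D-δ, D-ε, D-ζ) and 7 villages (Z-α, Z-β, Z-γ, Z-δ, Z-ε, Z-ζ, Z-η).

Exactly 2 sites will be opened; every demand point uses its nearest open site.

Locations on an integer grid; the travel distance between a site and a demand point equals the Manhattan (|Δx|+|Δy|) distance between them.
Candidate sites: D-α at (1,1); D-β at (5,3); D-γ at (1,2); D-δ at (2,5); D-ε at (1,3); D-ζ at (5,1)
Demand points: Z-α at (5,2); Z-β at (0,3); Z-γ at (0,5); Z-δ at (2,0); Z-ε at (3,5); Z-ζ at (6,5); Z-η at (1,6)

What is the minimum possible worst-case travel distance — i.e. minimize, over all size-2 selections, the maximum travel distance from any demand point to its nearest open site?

Open {D-β, D-γ}.
  Farthest demand point is Z-γ at travel distance 4 (to D-γ); all others are ≤ 4.
With {D-β, D-ε} the worst case is 4.
With {D-γ, D-δ} the worst case is 4.
No size-2 selection achieves below 4.

4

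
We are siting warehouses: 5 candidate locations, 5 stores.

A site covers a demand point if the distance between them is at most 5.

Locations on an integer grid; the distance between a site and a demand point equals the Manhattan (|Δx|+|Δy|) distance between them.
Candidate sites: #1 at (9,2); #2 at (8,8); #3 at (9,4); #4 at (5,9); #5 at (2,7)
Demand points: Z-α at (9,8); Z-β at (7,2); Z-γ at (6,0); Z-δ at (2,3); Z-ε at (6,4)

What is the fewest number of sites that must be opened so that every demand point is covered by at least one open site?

3

Coverage sets (demand points within 5 of each site):
  #1: {Z-β, Z-γ, Z-ε}
  #2: {Z-α}
  #3: {Z-α, Z-β, Z-ε}
  #4: {Z-α}
  #5: {Z-δ}
No 2 sites suffice: every size-2 union leaves at least one demand point uncovered.
But {#1, #2, #5} covers everything, so the minimum is 3.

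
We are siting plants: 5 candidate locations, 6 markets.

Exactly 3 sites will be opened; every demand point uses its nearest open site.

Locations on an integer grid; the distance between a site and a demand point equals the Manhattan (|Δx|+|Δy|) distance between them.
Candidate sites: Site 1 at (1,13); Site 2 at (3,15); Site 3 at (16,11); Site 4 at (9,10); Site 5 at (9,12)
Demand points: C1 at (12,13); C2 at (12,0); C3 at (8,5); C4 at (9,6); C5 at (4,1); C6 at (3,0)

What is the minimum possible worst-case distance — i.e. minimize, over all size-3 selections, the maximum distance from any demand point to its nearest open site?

Open {Site 1, Site 2, Site 3}.
  Farthest demand point is C2 at distance 15 (to Site 3); all others are ≤ 15.
With {Site 1, Site 2, Site 4} the worst case is 15.
With {Site 1, Site 2, Site 5} the worst case is 15.
No size-3 selection achieves below 15.

15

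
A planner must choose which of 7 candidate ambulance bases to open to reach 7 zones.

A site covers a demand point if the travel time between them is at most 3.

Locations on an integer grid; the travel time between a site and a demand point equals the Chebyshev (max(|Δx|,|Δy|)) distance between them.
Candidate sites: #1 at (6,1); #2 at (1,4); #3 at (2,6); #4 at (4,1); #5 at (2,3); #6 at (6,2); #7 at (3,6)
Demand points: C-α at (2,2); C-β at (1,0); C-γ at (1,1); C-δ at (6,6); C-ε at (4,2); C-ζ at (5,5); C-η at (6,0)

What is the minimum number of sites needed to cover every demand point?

Coverage sets (demand points within 3 of each site):
  #1: {C-ε, C-η}
  #2: {C-α, C-γ, C-ε}
  #3: {C-ζ}
  #4: {C-α, C-β, C-γ, C-ε, C-η}
  #5: {C-α, C-β, C-γ, C-ε, C-ζ}
  #6: {C-ε, C-ζ, C-η}
  #7: {C-δ, C-ζ}
No single site covers all 7 demand points.
But {#4, #7} covers everything, so the minimum is 2.

2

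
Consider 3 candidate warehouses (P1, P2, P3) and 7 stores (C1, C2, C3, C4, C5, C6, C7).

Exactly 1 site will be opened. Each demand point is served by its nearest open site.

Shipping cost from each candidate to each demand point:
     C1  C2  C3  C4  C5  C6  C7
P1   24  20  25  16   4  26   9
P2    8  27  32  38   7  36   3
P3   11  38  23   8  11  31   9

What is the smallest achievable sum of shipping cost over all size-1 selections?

124

Open {P1}.
  C1→P1 24, C2→P1 20, C3→P1 25, C4→P1 16, C5→P1 4, C6→P1 26, C7→P1 9  ⇒ total 124.
Compare {P3}: total 131.
Compare {P2}: total 151.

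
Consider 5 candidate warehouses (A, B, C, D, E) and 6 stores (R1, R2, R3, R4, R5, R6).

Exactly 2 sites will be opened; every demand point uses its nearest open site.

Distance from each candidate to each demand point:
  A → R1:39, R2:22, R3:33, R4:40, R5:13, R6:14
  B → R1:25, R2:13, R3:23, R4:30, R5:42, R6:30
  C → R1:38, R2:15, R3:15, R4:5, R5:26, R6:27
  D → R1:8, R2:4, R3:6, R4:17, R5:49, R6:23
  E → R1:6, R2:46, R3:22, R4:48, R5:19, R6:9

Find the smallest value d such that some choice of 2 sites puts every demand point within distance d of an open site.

Open {A, D}.
  Farthest demand point is R4 at distance 17 (to D); all others are ≤ 17.
With {C, E} the worst case is 19.
With {D, E} the worst case is 19.
No size-2 selection achieves below 17.

17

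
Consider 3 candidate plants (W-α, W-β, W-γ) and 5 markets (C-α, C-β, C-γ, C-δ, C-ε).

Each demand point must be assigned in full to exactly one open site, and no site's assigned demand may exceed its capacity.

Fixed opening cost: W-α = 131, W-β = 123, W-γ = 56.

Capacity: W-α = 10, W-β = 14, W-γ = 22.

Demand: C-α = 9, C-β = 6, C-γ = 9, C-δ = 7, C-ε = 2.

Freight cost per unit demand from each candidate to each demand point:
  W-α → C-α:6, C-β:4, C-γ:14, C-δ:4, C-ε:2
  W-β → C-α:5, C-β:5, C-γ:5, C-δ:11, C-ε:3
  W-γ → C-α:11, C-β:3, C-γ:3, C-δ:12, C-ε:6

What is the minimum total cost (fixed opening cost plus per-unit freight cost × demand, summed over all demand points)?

Open {W-β, W-γ}; cheapest assignment that respects the capacities:
  W-β (cap 14, load 11): C-α, C-ε — cost 9×5 + 2×3 = 51
  W-γ (cap 22, load 22): C-β, C-γ, C-δ — cost 6×3 + 9×3 + 7×12 = 129
  Shipping 180, fixed 179 → total 359.
  Any other capacity-feasible assignment to {W-β, W-γ} ships for at least 180.
Compare {W-α, W-β, W-γ}: its best feasible assignment gives total 432.
Every other set of open sites that can feasibly serve all demand totals ≥ 432 even under its best assignment. Minimum: 359.

359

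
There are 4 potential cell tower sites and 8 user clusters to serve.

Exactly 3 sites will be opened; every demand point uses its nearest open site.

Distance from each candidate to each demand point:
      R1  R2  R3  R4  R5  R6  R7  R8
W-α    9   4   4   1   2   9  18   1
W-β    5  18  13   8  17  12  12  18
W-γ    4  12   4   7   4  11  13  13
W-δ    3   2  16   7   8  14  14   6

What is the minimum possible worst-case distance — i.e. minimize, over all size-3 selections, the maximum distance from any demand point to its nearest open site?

Open {W-α, W-β, W-γ}.
  Farthest demand point is R7 at distance 12 (to W-β); all others are ≤ 12.
With {W-α, W-β, W-δ} the worst case is 12.
With {W-β, W-γ, W-δ} the worst case is 12.
No size-3 selection achieves below 12.

12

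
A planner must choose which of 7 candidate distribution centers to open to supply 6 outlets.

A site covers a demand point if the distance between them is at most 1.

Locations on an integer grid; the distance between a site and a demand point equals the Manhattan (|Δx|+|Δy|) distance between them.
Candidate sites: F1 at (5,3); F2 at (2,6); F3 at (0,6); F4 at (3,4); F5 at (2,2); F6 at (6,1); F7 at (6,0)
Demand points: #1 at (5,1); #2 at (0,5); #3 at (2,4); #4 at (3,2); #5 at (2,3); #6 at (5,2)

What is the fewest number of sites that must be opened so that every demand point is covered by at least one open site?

5

Coverage sets (demand points within 1 of each site):
  F1: {#6}
  F2: {}
  F3: {#2}
  F4: {#3}
  F5: {#4, #5}
  F6: {#1}
  F7: {}
No 4 sites suffice: every size-4 union leaves at least one demand point uncovered.
But {F1, F3, F4, F5, F6} covers everything, so the minimum is 5.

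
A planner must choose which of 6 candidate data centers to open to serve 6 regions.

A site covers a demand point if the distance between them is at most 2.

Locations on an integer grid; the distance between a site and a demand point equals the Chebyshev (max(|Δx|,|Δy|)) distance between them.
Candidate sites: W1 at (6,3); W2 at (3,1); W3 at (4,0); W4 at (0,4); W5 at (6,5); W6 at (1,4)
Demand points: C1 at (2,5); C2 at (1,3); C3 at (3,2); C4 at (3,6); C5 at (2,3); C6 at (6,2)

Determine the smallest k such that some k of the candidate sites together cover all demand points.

2

Coverage sets (demand points within 2 of each site):
  W1: {C6}
  W2: {C2, C3, C5}
  W3: {C3, C6}
  W4: {C1, C2, C5}
  W5: {}
  W6: {C1, C2, C3, C4, C5}
No single site covers all 6 demand points.
But {W1, W6} covers everything, so the minimum is 2.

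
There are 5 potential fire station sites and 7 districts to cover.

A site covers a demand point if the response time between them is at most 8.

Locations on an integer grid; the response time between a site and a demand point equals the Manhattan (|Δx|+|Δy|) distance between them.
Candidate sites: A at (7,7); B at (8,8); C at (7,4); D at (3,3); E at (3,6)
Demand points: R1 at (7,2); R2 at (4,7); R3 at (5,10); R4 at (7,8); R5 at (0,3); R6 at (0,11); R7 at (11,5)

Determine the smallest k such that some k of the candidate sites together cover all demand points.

2

Coverage sets (demand points within 8 of each site):
  A: {R1, R2, R3, R4, R7}
  B: {R1, R2, R3, R4, R7}
  C: {R1, R2, R3, R4, R5, R7}
  D: {R1, R2, R5}
  E: {R1, R2, R3, R4, R5, R6}
No single site covers all 7 demand points.
But {A, E} covers everything, so the minimum is 2.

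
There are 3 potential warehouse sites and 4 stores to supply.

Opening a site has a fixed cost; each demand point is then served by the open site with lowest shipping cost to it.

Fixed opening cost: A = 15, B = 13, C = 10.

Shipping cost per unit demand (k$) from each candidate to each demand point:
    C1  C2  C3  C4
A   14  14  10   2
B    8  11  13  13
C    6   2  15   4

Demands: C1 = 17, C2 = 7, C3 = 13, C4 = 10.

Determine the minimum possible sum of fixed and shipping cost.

291

Open {A, C}: assign each demand point to its cheapest open site.
  C1→C 17×6=102, C2→C 7×2=14, C3→A 13×10=130, C4→A 10×2=20
  shipping cost 266, fixed 25 → total 291.
Compare {A, B, C}: shipping cost 266 + fixed 38 = 304.
Compare {B, C}: shipping cost 325 + fixed 23 = 348.
Compare {C}: shipping cost 351 + fixed 10 = 361.
All other subsets cost ≥ 304. Minimum total cost: 291.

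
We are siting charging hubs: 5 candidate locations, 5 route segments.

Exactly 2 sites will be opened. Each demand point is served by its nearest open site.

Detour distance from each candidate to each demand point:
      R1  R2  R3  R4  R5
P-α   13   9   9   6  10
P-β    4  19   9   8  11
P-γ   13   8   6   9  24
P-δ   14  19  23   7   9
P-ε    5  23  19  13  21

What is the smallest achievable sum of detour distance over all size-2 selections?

37

Open {P-β, P-γ}.
  R1→P-β 4, R2→P-γ 8, R3→P-γ 6, R4→P-β 8, R5→P-β 11  ⇒ total 37.
Compare {P-α, P-β}: total 38.
Compare {P-α, P-ε}: total 39.
No size-2 selection does better; minimum is 37.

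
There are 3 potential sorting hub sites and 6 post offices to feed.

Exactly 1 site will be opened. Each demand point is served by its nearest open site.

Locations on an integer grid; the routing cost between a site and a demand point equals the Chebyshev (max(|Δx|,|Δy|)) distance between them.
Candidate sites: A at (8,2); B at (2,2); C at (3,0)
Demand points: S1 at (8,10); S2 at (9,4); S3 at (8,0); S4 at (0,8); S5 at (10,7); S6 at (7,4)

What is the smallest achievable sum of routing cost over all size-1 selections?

Open {A}.
  S1→A 8, S2→A 2, S3→A 2, S4→A 8, S5→A 5, S6→A 2  ⇒ total 27.
Compare {B}: total 40.
Compare {C}: total 40.

27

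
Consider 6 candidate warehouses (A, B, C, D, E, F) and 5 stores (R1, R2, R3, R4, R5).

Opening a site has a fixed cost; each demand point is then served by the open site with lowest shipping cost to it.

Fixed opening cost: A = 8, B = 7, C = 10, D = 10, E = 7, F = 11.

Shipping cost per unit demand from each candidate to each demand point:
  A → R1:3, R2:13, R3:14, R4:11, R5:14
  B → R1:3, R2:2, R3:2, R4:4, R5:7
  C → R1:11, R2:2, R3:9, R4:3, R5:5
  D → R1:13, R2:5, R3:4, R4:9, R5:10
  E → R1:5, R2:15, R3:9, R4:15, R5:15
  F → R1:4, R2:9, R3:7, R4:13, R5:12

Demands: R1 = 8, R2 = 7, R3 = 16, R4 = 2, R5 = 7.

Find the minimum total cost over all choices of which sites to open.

128

Open {B, C}: assign each demand point to its cheapest open site.
  R1→B 8×3=24, R2→B 7×2=14, R3→B 16×2=32, R4→C 2×3=6, R5→C 7×5=35
  shipping cost 111, fixed 17 → total 128.
Compare {B}: shipping cost 127 + fixed 7 = 134.
Compare {B, C, E}: shipping cost 111 + fixed 24 = 135.
Compare {A, B, C}: shipping cost 111 + fixed 25 = 136.
All other subsets cost ≥ 134. Minimum total cost: 128.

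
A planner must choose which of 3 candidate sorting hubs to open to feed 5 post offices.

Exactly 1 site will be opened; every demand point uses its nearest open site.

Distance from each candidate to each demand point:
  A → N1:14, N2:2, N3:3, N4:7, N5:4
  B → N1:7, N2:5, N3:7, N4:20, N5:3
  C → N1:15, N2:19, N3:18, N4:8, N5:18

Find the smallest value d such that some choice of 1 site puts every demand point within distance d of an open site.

14

Open {A}.
  Farthest demand point is N1 at distance 14 (to A); all others are ≤ 14.
With {C} the worst case is 19.
With {B} the worst case is 20.
No size-1 selection achieves below 14.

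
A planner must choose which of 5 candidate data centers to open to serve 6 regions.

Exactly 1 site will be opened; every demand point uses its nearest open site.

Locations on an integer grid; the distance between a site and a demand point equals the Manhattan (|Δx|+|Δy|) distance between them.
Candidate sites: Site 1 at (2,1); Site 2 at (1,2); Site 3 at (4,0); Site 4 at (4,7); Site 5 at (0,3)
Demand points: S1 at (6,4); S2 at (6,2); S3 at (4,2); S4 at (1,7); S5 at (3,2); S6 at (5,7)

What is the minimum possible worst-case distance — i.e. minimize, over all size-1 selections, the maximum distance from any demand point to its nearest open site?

Open {Site 4}.
  Farthest demand point is S2 at distance 7 (to Site 4); all others are ≤ 7.
With {Site 1} the worst case is 9.
With {Site 2} the worst case is 9.
No size-1 selection achieves below 7.

7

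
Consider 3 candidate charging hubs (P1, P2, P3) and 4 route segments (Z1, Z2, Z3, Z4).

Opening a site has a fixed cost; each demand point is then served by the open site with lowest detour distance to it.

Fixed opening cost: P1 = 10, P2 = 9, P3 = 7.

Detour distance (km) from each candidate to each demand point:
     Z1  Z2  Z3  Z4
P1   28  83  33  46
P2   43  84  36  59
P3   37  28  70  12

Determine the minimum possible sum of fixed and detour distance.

Open {P1, P3}: assign each demand point to its cheapest open site.
  Z1→P1 28, Z2→P3 28, Z3→P1 33, Z4→P3 12
  detour distance 101, fixed 17 → total 118.
Compare {P1, P2, P3}: detour distance 101 + fixed 26 = 127.
Compare {P2, P3}: detour distance 113 + fixed 16 = 129.
Compare {P3}: detour distance 147 + fixed 7 = 154.
All other subsets cost ≥ 127. Minimum total cost: 118.

118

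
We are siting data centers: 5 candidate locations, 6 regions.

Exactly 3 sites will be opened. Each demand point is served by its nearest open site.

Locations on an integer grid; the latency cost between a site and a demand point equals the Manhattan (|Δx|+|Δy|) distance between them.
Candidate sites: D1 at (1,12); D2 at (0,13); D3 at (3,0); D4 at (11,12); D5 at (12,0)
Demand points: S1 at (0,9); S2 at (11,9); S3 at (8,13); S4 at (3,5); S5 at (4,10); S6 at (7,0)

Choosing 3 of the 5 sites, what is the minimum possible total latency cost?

25

Open {D1, D3, D4}.
  S1→D1 4, S2→D4 3, S3→D4 4, S4→D3 5, S5→D1 5, S6→D3 4  ⇒ total 25.
Compare {D2, D3, D4}: total 27.
Compare {D1, D4, D5}: total 30.
No size-3 selection does better; minimum is 25.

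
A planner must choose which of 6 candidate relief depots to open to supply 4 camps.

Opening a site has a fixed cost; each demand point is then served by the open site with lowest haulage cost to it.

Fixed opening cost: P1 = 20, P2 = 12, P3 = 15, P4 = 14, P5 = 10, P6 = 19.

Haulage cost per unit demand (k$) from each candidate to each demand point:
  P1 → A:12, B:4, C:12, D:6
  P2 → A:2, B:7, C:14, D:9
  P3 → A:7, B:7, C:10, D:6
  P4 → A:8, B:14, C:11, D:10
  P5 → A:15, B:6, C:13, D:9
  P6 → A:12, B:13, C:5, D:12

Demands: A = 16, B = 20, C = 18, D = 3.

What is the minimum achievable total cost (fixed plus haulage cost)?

Open {P1, P2, P6}: assign each demand point to its cheapest open site.
  A→P2 16×2=32, B→P1 20×4=80, C→P6 18×5=90, D→P1 3×6=18
  haulage cost 220, fixed 51 → total 271.
Compare {P1, P2, P5, P6}: haulage cost 220 + fixed 61 = 281.
Compare {P1, P2, P4, P6}: haulage cost 220 + fixed 65 = 285.
Compare {P1, P2, P3, P6}: haulage cost 220 + fixed 66 = 286.
All other subsets cost ≥ 281. Minimum total cost: 271.

271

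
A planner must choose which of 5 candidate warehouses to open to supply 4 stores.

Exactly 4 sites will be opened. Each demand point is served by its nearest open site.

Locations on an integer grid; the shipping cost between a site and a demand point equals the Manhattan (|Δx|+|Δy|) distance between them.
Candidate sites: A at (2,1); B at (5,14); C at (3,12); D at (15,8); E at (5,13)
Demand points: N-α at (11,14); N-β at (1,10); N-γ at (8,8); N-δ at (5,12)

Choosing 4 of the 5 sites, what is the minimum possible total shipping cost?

Open {B, C, D, E}.
  N-α→B 6, N-β→C 4, N-γ→D 7, N-δ→E 1  ⇒ total 18.
Compare {A, B, C, D}: total 19.
Compare {A, B, C, E}: total 19.
No size-4 selection does better; minimum is 18.

18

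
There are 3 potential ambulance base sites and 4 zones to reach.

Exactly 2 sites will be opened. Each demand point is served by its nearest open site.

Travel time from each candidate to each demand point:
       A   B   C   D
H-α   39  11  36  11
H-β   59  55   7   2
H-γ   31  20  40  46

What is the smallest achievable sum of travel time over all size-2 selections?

59

Open {H-α, H-β}.
  A→H-α 39, B→H-α 11, C→H-β 7, D→H-β 2  ⇒ total 59.
Compare {H-β, H-γ}: total 60.
Compare {H-α, H-γ}: total 89.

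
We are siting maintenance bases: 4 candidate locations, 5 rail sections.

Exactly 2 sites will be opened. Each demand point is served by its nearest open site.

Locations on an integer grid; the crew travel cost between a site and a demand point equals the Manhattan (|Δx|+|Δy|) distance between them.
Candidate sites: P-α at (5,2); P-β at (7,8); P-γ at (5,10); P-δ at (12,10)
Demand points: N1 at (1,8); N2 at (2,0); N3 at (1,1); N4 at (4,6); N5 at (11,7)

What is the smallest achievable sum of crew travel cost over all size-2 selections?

Open {P-α, P-β}.
  N1→P-β 6, N2→P-α 5, N3→P-α 5, N4→P-α 5, N5→P-β 5  ⇒ total 26.
Compare {P-α, P-δ}: total 29.
Compare {P-α, P-γ}: total 30.
No size-2 selection does better; minimum is 26.

26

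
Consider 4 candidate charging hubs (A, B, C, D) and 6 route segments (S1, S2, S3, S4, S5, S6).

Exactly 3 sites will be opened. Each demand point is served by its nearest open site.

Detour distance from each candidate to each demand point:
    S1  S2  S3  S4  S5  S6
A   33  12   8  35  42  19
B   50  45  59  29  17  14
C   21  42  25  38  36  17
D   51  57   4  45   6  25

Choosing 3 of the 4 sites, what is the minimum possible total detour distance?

95

Open {A, C, D}.
  S1→C 21, S2→A 12, S3→D 4, S4→A 35, S5→D 6, S6→C 17  ⇒ total 95.
Compare {A, B, D}: total 98.
Compare {A, B, C}: total 101.
No size-3 selection does better; minimum is 95.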